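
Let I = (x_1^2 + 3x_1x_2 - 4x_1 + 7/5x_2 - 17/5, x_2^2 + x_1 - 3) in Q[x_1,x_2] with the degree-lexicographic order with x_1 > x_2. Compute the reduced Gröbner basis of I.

f_1 = x_1^2 + 3x_1x_2 - 4x_1 + 7/5x_2 - 17/5, LT = x_1^2.
f_2 = x_2^2 + x_1 - 3, LT = x_2^2.

The S-polynomials (S(f_1,f_2)) all reduce to 0 modulo the current basis, so we have a Gröbner basis.

G = {x_1^2 + 3x_1x_2 - 4x_1 + 7/5x_2 - 17/5, x_2^2 + x_1 - 3}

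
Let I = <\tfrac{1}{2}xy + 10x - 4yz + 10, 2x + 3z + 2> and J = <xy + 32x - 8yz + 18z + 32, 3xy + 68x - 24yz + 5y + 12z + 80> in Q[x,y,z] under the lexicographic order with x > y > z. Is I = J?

No, the ideals differ.

For a fixed monomial order, each ideal has a unique reduced Gröbner basis; comparing bases decides equality.
Buchberger on the first generating set:
f_1 = \tfrac{1}{2}xy + 10x - 4yz + 10, LT = xy.
f_2 = 2x + 3z + 2, LT = x.

S(f_1,f_2): lcm = xy. S = 20x - \tfrac{19}{2}yz - y + 20.
  leading term x: subtract (10)·f_2 from 20x - \tfrac{19}{2}yz - y + 20 → -\tfrac{19}{2}yz - y - 30z
  leading term yz: no divisor's leading term divides it; move -\tfrac{19}{2}yz to the remainder.
  leading term y: no divisor's leading term divides it; move -y to the remainder.
  leading term z: no divisor's leading term divides it; move -30z to the remainder.
  remainder -\tfrac{19}{2}yz - y - 30z ≠ 0; add g_3 = -\tfrac{19}{2}yz - y - 30z to the basis.

The other S-polynomials (S(f_1,g_3), S(f_2,g_3)) all reduce to 0 modulo the current basis, so we have a Gröbner basis.
Inter-reduce: drop elements whose leading term is divisible by another's, tail-reduce, and make monic.
Reduced Gröbner basis: {x + \tfrac{3}{2}z + 1, yz + \tfrac{2}{19}y + \tfrac{60}{19}z}.

Buchberger on the second generating set:
h_1 = xy + 32x - 8yz + 18z + 32, LT = xy.
h_2 = 3xy + 68x - 24yz + 5y + 12z + 80, LT = xy.

S(h_1,h_2): lcm = xy. S = \tfrac{28}{3}x - \tfrac{5}{3}y + 14z + \tfrac{16}{3}.
  leading term x: no divisor's leading term divides it; move \tfrac{28}{3}x to the remainder.
  leading term y: no divisor's leading term divides it; move -\tfrac{5}{3}y to the remainder.
  leading term z: no divisor's leading term divides it; move 14z to the remainder.
  leading term 1: no divisor's leading term divides it; move \tfrac{16}{3} to the remainder.
  remainder \tfrac{28}{3}x - \tfrac{5}{3}y + 14z + \tfrac{16}{3} ≠ 0; add k_3 = \tfrac{28}{3}x - \tfrac{5}{3}y + 14z + \tfrac{16}{3} to the basis.

S(h_1,k_3): lcm = xy. S = 32x + \tfrac{5}{28}y^{2} - \tfrac{19}{2}yz - \tfrac{4}{7}y + 18z + 32.
  leading term x: subtract (\tfrac{24}{7})·k_3 from 32x + \tfrac{5}{28}y^{2} - \tfrac{19}{2}yz - \tfrac{4}{7}y + 18z + 32 → \tfrac{5}{28}y^{2} - \tfrac{19}{2}yz + \tfrac{36}{7}y - 30z + \tfrac{96}{7}
  leading term y^{2}: no divisor's leading term divides it; move \tfrac{5}{28}y^{2} to the remainder.
  leading term yz: no divisor's leading term divides it; move -\tfrac{19}{2}yz to the remainder.
  leading term y: no divisor's leading term divides it; move \tfrac{36}{7}y to the remainder.
  leading term z: no divisor's leading term divides it; move -30z to the remainder.
  leading term 1: no divisor's leading term divides it; move \tfrac{96}{7} to the remainder.
  remainder \tfrac{5}{28}y^{2} - \tfrac{19}{2}yz + \tfrac{36}{7}y - 30z + \tfrac{96}{7} ≠ 0; add k_4 = \tfrac{5}{28}y^{2} - \tfrac{19}{2}yz + \tfrac{36}{7}y - 30z + \tfrac{96}{7} to the basis.

The other S-polynomials (S(h_2,k_3), S(h_1,k_4), S(h_2,k_4), S(k_3,k_4)) all reduce to 0 modulo the current basis, so we have a Gröbner basis.
Inter-reduce: drop elements whose leading term is divisible by another's, tail-reduce, and make monic.
Reduced Gröbner basis: {x - \tfrac{5}{28}y + \tfrac{3}{2}z + \tfrac{4}{7}, y^{2} - \tfrac{266}{5}yz + \tfrac{144}{5}y - 168z + \tfrac{384}{5}}.

The bases are distinct; the ideals are different.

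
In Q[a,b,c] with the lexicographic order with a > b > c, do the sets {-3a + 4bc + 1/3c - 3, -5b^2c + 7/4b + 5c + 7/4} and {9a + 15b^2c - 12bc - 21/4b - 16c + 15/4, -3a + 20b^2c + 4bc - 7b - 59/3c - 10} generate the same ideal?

Equality of ideals is decidable: compute both reduced Gröbner bases (unique for the ordering) and check whether they agree.
Buchberger on the first generating set:
f_1 = -3a + 4bc + 1/3c - 3, LT = a.
f_2 = -5b^2c + 7/4b + 5c + 7/4, LT = b^2c.

The S-polynomials (S(f_1,f_2)) all reduce to 0 modulo the current basis, so we have a Gröbner basis.
Inter-reduce: drop elements whose leading term is divisible by another's, tail-reduce, and make monic.
Reduced Gröbner basis: {a - 4/3bc - 1/9c + 1, b^2c - 7/20b - c - 7/20}.

Buchberger on the second generating set:
h_1 = 9a + 15b^2c - 12bc - 21/4b - 16c + 15/4, LT = a.
h_2 = -3a + 20b^2c + 4bc - 7b - 59/3c - 10, LT = a.

S(h_1,h_2): lcm = a. S = 25/3b^2c - 35/12b - 25/3c - 35/12.
  reduce S modulo (h_1, h_2):
  remainder 25/3b^2c - 35/12b - 25/3c - 35/12 ≠ 0; add k_3 = 25/3b^2c - 35/12b - 25/3c - 35/12 to the basis.

The other S-polynomials (S(h_1,k_3), S(h_2,k_3)) all reduce to 0 modulo the current basis, so we have a Gröbner basis.
Inter-reduce: drop elements whose leading term is divisible by another's, tail-reduce, and make monic.
Reduced Gröbner basis: {a - 4/3bc - 1/9c + 1, b^2c - 7/20b - c - 7/20}.

The two bases agree; hence the ideals are identical.
The same test decides containment: I ⊆ J iff every generator of I reduces to 0 modulo a Gröbner basis of J.

Yes, the ideals are equal.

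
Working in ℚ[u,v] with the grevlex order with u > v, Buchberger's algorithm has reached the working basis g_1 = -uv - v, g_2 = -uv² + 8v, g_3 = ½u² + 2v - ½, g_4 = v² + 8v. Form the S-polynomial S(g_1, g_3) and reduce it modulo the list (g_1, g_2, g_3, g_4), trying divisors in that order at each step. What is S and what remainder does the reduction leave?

lcm(LM(g_1), LM(g_3)) = u²v.
S = (lcm/LT(g_1))·g_1 − (lcm/LT(g_3))·g_3 = uv - 4v² + v.
Reduce S modulo (g_1, g_2, g_3, g_4) in that order:
  leading term uv: subtract (-1)·g_1 from uv - 4v² + v → -4v²
  leading term v²: subtract (-4)·g_4 from -4v² → 32v
  leading term v: no divisor's leading term divides it; move 32v to the remainder.
The remainder 32v is nonzero, so it would be added as the next basis element.
An S-polynomial is built so that the two leading terms cancel; whether anything survives reduction is exactly the Gröbner-basis criterion.

S(g_1, g_3) = uv - 4v² + v; remainder on division = 32v.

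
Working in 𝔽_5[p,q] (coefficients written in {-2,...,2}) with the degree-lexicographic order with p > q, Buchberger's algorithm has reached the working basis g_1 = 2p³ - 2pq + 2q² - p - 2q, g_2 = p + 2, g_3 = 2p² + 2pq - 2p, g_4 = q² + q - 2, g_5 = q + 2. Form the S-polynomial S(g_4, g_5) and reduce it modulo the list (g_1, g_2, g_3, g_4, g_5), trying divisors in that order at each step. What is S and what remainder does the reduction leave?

lcm(LM(g_4), LM(g_5)) = q².
S = (lcm/LT(g_4))·g_4 − (lcm/LT(g_5))·g_5 = -q - 2.
Reduce S modulo (g_1, g_2, g_3, g_4, g_5) in that order:
  leading term q: subtract (-1)·g_5 from -q - 2 → 0
The remainder is 0, so this S-polynomial contributes no new basis element.

S(g_4, g_5) = -q - 2; remainder on division = 0.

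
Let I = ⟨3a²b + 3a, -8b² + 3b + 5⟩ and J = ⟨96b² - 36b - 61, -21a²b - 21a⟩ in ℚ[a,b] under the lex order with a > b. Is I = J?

No, the ideals differ.

Two ideals are equal iff their reduced Gröbner bases coincide (the reduced basis is unique for a fixed ordering).
Buchberger on the first generating set:
f_1 = 3a²b + 3a, LT = a²b.
f_2 = -8b² + 3b + 5, LT = b².

S(f_1,f_2): lcm = a²b². S = ⅜a²b + ⅝a² + ab.
  leading term a²b: subtract (⅛)·f_1 from ⅜a²b + ⅝a² + ab → ⅝a² + ab - ⅜a
  leading term a²: no divisor's leading term divides it; move ⅝a² to the remainder.
  leading term ab: no divisor's leading term divides it; move ab to the remainder.
  leading term a: no divisor's leading term divides it; move -⅜a to the remainder.
  remainder ⅝a² + ab - ⅜a ≠ 0; add g_3 = ⅝a² + ab - ⅜a to the basis.

The other S-polynomials (S(f_1,g_3), S(f_2,g_3)) all reduce to 0 modulo the current basis, so we have a Gröbner basis.
Inter-reduce: drop elements whose leading term is divisible by another's, tail-reduce, and make monic.
Reduced Gröbner basis: {a² + 8/5ab - ⅗a, b² - ⅜b - ⅝}.

Buchberger on the second generating set:
h_1 = 96b² - 36b - 61, LT = b².
h_2 = -21a²b - 21a, LT = a²b.

S(h_1,h_2): lcm = a²b². S = -⅜a²b - 61/96a² - ab.
  leading term a²b: subtract (1/56)·h_2 from -⅜a²b - 61/96a² - ab → -61/96a² - ab + ⅜a
  leading term a²: no divisor's leading term divides it; move -61/96a² to the remainder.
  leading term ab: no divisor's leading term divides it; move -ab to the remainder.
  leading term a: no divisor's leading term divides it; move ⅜a to the remainder.
  remainder -61/96a² - ab + ⅜a ≠ 0; add k_3 = -61/96a² - ab + ⅜a to the basis.

The other S-polynomials (S(h_1,k_3), S(h_2,k_3)) all reduce to 0 modulo the current basis, so we have a Gröbner basis.
Inter-reduce: drop elements whose leading term is divisible by another's, tail-reduce, and make monic.
Reduced Gröbner basis: {a² + 96/61ab - 36/61a, b² - ⅜b - 61/96}.

The bases are distinct; the ideals are different.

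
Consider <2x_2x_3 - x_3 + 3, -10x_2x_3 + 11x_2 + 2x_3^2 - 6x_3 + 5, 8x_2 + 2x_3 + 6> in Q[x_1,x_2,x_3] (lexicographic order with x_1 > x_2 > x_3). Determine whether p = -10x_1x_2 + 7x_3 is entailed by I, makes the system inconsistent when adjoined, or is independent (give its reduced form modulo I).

First compute the reduced Gröbner basis of I by Buchberger's algorithm.
f_1 = 2x_2x_3 - x_3 + 3, LT = x_2x_3.
f_2 = -10x_2x_3 + 11x_2 + 2x_3^2 - 6x_3 + 5, LT = x_2x_3.
f_3 = 8x_2 + 2x_3 + 6, LT = x_2.

S(f_1,f_2): lcm = x_2x_3. S = 11/10x_2 + 1/5x_3^2 - 11/10x_3 + 2.
  leading term x_2: subtract (11/80)·f_3 from 11/10x_2 + 1/5x_3^2 - 11/10x_3 + 2 → 1/5x_3^2 - 11/8x_3 + 47/40
  leading term x_3^2: no divisor's leading term divides it; move 1/5x_3^2 to the remainder.
  leading term x_3: no divisor's leading term divides it; move -11/8x_3 to the remainder.
  leading term 1: no divisor's leading term divides it; move 47/40 to the remainder.
  remainder 1/5x_3^2 - 11/8x_3 + 47/40 ≠ 0; add h_4 = 1/5x_3^2 - 11/8x_3 + 47/40 to the basis.

S(f_1,f_3): lcm = x_2x_3. S = -1/4x_3^2 - 5/4x_3 + 3/2.
  leading term x_3^2: subtract (-5/4)·h_4 from -1/4x_3^2 - 5/4x_3 + 3/2 → -95/32x_3 + 95/32
  leading term x_3: no divisor's leading term divides it; move -95/32x_3 to the remainder.
  leading term 1: no divisor's leading term divides it; move 95/32 to the remainder.
  remainder -95/32x_3 + 95/32 ≠ 0; add h_5 = -95/32x_3 + 95/32 to the basis.

S(f_2,f_3): lcm = x_2x_3. S = -11/10x_2 - 9/20x_3^2 - 3/20x_3 - 1/2.
  leading term x_2: subtract (-11/80)·f_3 from -11/10x_2 - 9/20x_3^2 - 3/20x_3 - 1/2 → -9/20x_3^2 + 1/8x_3 + 13/40
  leading term x_3^2: subtract (-9/4)·h_4 from -9/20x_3^2 + 1/8x_3 + 13/40 → -95/32x_3 + 95/32
  leading term x_3: subtract (1)·h_5 from -95/32x_3 + 95/32 → 0
  remainder 0.

S(f_1,h_4): lcm = x_2x_3^2. S = 55/8x_2x_3 - 47/8x_2 - 1/2x_3^2 + 3/2x_3.
  leading term x_2x_3: subtract (55/16)·f_1 from 55/8x_2x_3 - 47/8x_2 - 1/2x_3^2 + 3/2x_3 → -47/8x_2 - 1/2x_3^2 + 79/16x_3 - 165/16
  leading term x_2: subtract (-47/64)·f_3 from -47/8x_2 - 1/2x_3^2 + 79/16x_3 - 165/16 → -1/2x_3^2 + 205/32x_3 - 189/32
  leading term x_3^2: subtract (-5/2)·h_4 from -1/2x_3^2 + 205/32x_3 - 189/32 → 95/32x_3 - 95/32
  leading term x_3: subtract (-1)·h_5 from 95/32x_3 - 95/32 → 0
  remainder 0.

S(f_2,h_4): lcm = x_2x_3^2. S = 231/40x_2x_3 - 47/8x_2 - 1/5x_3^3 + 3/5x_3^2 - 1/2x_3.
  leading term x_2x_3: subtract (231/80)·f_1 from 231/40x_2x_3 - 47/8x_2 - 1/5x_3^3 + 3/5x_3^2 - 1/2x_3 → -47/8x_2 - 1/5x_3^3 + 3/5x_3^2 + 191/80x_3 - 693/80
  leading term x_2: subtract (-47/64)·f_3 from -47/8x_2 - 1/5x_3^3 + 3/5x_3^2 + 191/80x_3 - 693/80 → -1/5x_3^3 + 3/5x_3^2 + 617/160x_3 - 681/160
  leading term x_3^3: subtract (-x_3)·h_4 from -1/5x_3^3 + 3/5x_3^2 + 617/160x_3 - 681/160 → -31/40x_3^2 + 161/32x_3 - 681/160
  leading term x_3^2: subtract (-31/8)·h_4 from -31/40x_3^2 + 161/32x_3 - 681/160 → -19/64x_3 + 19/64
  leading term x_3: subtract (1/10)·h_5 from -19/64x_3 + 19/64 → 0
  remainder 0.

S(f_3,h_4): leading monomials are coprime, so the S-polynomial reduces to 0 (Buchberger's first criterion).
S(f_1,h_5): lcm = x_2x_3. S = x_2 - 1/2x_3 + 3/2.
  leading term x_2: subtract (1/8)·f_3 from x_2 - 1/2x_3 + 3/2 → -3/4x_3 + 3/4
  leading term x_3: subtract (24/95)·h_5 from -3/4x_3 + 3/4 → 0
  remainder 0.

S(f_2,h_5): lcm = x_2x_3. S = -1/10x_2 - 1/5x_3^2 + 3/5x_3 - 1/2.
  leading term x_2: subtract (-1/80)·f_3 from -1/10x_2 - 1/5x_3^2 + 3/5x_3 - 1/2 → -1/5x_3^2 + 5/8x_3 - 17/40
  leading term x_3^2: subtract (-1)·h_4 from -1/5x_3^2 + 5/8x_3 - 17/40 → -3/4x_3 + 3/4
  leading term x_3: subtract (24/95)·h_5 from -3/4x_3 + 3/4 → 0
  remainder 0.

S(f_3,h_5): leading monomials are coprime, so the S-polynomial reduces to 0 (Buchberger's first criterion).
S(h_4,h_5): lcm = x_3^2. S = -47/8x_3 + 47/8.
  leading term x_3: subtract (188/95)·h_5 from -47/8x_3 + 47/8 → 0
  remainder 0.

Every S-polynomial of the final basis reduces to 0, so we have a Gröbner basis.
Inter-reduce: drop elements whose leading term is divisible by another's, tail-reduce, and make monic.
Reduced Gröbner basis: {x_2 + 1, x_3 - 1}.
Label its elements g_1 = x_2 + 1, g_2 = x_3 - 1.

Reduce p = -10x_1x_2 + 7x_3 modulo G:
  leading term x_1x_2: subtract (-10x_1)·g_1 from -10x_1x_2 + 7x_3 → 10x_1 + 7x_3
  leading term x_1: no divisor's leading term divides it; move 10x_1 to the remainder.
  leading term x_3: subtract (7)·g_2 from 7x_3 → 7
  leading term 1: no divisor's leading term divides it; move 7 to the remainder.
  normal form = 10x_1 + 7.
The normal form is nonzero, so p ∉ I. Since p minus its normal form lies in I, I + (p) = I + (r) where r = 10x_1 + 7; decide whether this ideal is the whole ring.
Run Buchberger on G together with r (pairs among the g_i already reduce to 0 since G is a Gröbner basis):
g_1 = x_2 + 1, LT = x_2.
g_2 = x_3 - 1, LT = x_3.
r = 10x_1 + 7, LT = x_1.

S(g_1,g_2): leading monomials are coprime, so the S-polynomial reduces to 0 (Buchberger's first criterion).
S(g_1,r): leading monomials are coprime, so the S-polynomial reduces to 0 (Buchberger's first criterion).
S(g_2,r): leading monomials are coprime, so the S-polynomial reduces to 0 (Buchberger's first criterion).
Every S-polynomial of the final basis reduces to 0, so we have a Gröbner basis.
Inter-reduce: drop elements whose leading term is divisible by another's, tail-reduce, and make monic.
Reduced Gröbner basis: {x_1 + 7/10, x_2 + 1, x_3 - 1}.
The reduced Gröbner basis of I + (p) is {x_1 + 7/10, x_2 + 1, x_3 - 1} ≠ {1}, a proper ideal, so the enlarged system stays consistent: p is independent of I, with normal form 10x_1 + 7.

Ideal membership is decidable via reduction modulo a Gröbner basis.

-10x_1x_2 + 7x_3 is independent of I; its normal form modulo I is 10x_1 + 7.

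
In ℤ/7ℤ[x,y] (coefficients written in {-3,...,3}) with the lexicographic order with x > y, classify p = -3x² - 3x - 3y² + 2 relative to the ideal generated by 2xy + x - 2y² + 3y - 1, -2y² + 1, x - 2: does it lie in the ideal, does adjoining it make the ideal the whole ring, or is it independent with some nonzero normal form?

-3x² - 3x - 3y² + 2 lies in I (it reduces to 0).

First compute the reduced Gröbner basis of I by Buchberger's algorithm.
f_1 = 2xy + x - 2y² + 3y - 1, LT = xy.
f_2 = -2y² + 1, LT = y².
f_3 = x - 2, LT = x.

The S-polynomials (S(f_1,f_2), S(f_1,f_3), S(f_2,f_3)) all reduce to 0 modulo the current basis, so we have a Gröbner basis.
Inter-reduce: drop elements whose leading term is divisible by another's, tail-reduce, and make monic.
Reduced Gröbner basis: {x - 2, y² + 3}.
Label its elements g_1 = x - 2, g_2 = y² + 3.

Reduce p = -3x² - 3x - 3y² + 2 modulo G:
  leading term x²: subtract (-3x)·g_1 from -3x² - 3x - 3y² + 2 → -2x - 3y² + 2
  leading term x: subtract (-2)·g_1 from -2x - 3y² + 2 → -3y² - 2
  leading term y²: subtract (-3)·g_2 from -3y² - 2 → 0
  normal form = 0.
Since the normal form is 0, p ∈ I.

The remainder on division by a Gröbner basis is unique — it is the normal form.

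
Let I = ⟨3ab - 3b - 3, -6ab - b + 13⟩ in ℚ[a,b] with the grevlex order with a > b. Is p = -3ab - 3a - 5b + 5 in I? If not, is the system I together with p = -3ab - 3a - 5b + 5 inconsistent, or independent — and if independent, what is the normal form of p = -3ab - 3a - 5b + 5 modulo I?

First compute the reduced Gröbner basis of I by Buchberger's algorithm.
f_1 = 3ab - 3b - 3, LT = ab.
f_2 = -6ab - b + 13, LT = ab.

S(f_1,f_2): lcm = ab. S = -7/6b + 7/6.
  leading term b: no divisor's leading term divides it; move -7/6b to the remainder.
  leading term 1: no divisor's leading term divides it; move 7/6 to the remainder.
  remainder -7/6b + 7/6 ≠ 0; add h_3 = -7/6b + 7/6 to the basis.

S(f_1,h_3): lcm = ab. S = a - b - 1.
  leading term a: no divisor's leading term divides it; move a to the remainder.
  leading term b: subtract (6/7)·h_3 from -b - 1 → -2
  leading term 1: no divisor's leading term divides it; move -2 to the remainder.
  remainder a - 2 ≠ 0; add h_4 = a - 2 to the basis.

S(f_2,h_3): lcm = ab. S = a + ⅙b - 13/6.
  leading term a: subtract (1)·h_4 from a + ⅙b - 13/6 → ⅙b - ⅙
  leading term b: subtract (-1/7)·h_3 from ⅙b - ⅙ → 0
  remainder 0.

S(f_1,h_4): lcm = ab. S = b - 1.
  leading term b: subtract (-6/7)·h_3 from b - 1 → 0
  remainder 0.

S(f_2,h_4): lcm = ab. S = 13/6b - 13/6.
  leading term b: subtract (-13/7)·h_3 from 13/6b - 13/6 → 0
  remainder 0.

S(h_3,h_4): leading monomials are coprime, so the S-polynomial reduces to 0 (Buchberger's first criterion).
Every S-polynomial of the final basis reduces to 0, so we have a Gröbner basis.
Inter-reduce: drop elements whose leading term is divisible by another's, tail-reduce, and make monic.
Reduced Gröbner basis: {a - 2, b - 1}.
Label its elements g_1 = a - 2, g_2 = b - 1.

Reduce p = -3ab - 3a - 5b + 5 modulo G:
  leading term ab: subtract (-3b)·g_1 from -3ab - 3a - 5b + 5 → -3a - 11b + 5
  leading term a: subtract (-3)·g_1 from -3a - 11b + 5 → -11b - 1
  leading term b: subtract (-11)·g_2 from -11b - 1 → -12
  leading term 1: no divisor's leading term divides it; move -12 to the remainder.
  normal form = -12.
The normal form is nonzero, so p ∉ I. Since p minus its normal form lies in I, I + (p) = I + (r) where r = -12; decide whether this ideal is the whole ring.
Here r = -12 is a nonzero constant, hence a unit: 1 ∈ I + (p), the Gröbner basis of I + (p) is {1}, and the enlarged system has no common solution — adjoining p is inconsistent.

Ideal membership is decidable via reduction modulo a Gröbner basis.

Adjoining -3ab - 3a - 5b + 5 makes the ideal the whole ring: the system is inconsistent.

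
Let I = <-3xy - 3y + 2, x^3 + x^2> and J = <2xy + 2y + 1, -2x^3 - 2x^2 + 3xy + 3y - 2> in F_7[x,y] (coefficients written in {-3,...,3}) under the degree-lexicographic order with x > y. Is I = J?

Yes, the ideals are equal.

Two ideals are equal iff their reduced Gröbner bases coincide (the reduced basis is unique for a fixed ordering).
Buchberger on the first generating set:
f_1 = -3xy - 3y + 2, LT = xy.
f_2 = x^3 + x^2, LT = x^3.

S(f_1,f_2): lcm = x^3y. S = -3x^2.
  reduce S modulo (f_1, f_2):
  remainder -3x^2 ≠ 0; add g_3 = -3x^2 to the basis.

S(f_1,g_3): lcm = x^2y. S = xy - 3x.
  reduce S modulo (f_1, f_2, g_3):
  remainder -3x - y + 3 ≠ 0; add g_4 = -3x - y + 3 to the basis.

S(f_1,g_4): lcm = xy. S = 2y^2 + 2y - 3.
  reduce S modulo (f_1, f_2, g_3, g_4):
  remainder 2y^2 + 2y - 3 ≠ 0; add g_5 = 2y^2 + 2y - 3 to the basis.

The other S-polynomials (S(f_2,g_3), S(f_2,g_4), S(g_3,g_4), S(f_1,g_5), S(f_2,g_5), S(g_3,g_5), S(g_4,g_5)) all reduce to 0 modulo the current basis, so we have a Gröbner basis.
Inter-reduce: drop elements whose leading term is divisible by another's, tail-reduce, and make monic.
Reduced Gröbner basis: {y^2 + y + 2, x - 2y - 1}.

Buchberger on the second generating set:
h_1 = 2xy + 2y + 1, LT = xy.
h_2 = -2x^3 - 2x^2 + 3xy + 3y - 2, LT = x^3.

S(h_1,h_2): lcm = x^3y. S = -2xy^2 - 3x^2 - 2y^2 - y.
  reduce S modulo (h_1, h_2):
  remainder -3x^2 ≠ 0; add k_3 = -3x^2 to the basis.

S(h_1,k_3): lcm = x^2y. S = xy - 3x.
  reduce S modulo (h_1, h_2, k_3):
  remainder -3x - y + 3 ≠ 0; add k_4 = -3x - y + 3 to the basis.

S(h_1,k_4): lcm = xy. S = 2y^2 + 2y - 3.
  reduce S modulo (h_1, h_2, k_3, k_4):
  remainder 2y^2 + 2y - 3 ≠ 0; add k_5 = 2y^2 + 2y - 3 to the basis.

The other S-polynomials (S(h_2,k_3), S(h_2,k_4), S(k_3,k_4), S(h_1,k_5), S(h_2,k_5), S(k_3,k_5), S(k_4,k_5)) all reduce to 0 modulo the current basis, so we have a Gröbner basis.
Inter-reduce: drop elements whose leading term is divisible by another's, tail-reduce, and make monic.
Reduced Gröbner basis: {y^2 + y + 2, x - 2y - 1}.

The two bases agree; hence the ideals are identical.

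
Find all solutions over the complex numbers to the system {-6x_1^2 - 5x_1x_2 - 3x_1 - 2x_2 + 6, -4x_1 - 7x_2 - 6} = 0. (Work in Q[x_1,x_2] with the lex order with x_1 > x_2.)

{(2, -2), (-27/22, -12/77)}

Compute a lex Gröbner basis by Buchberger's algorithm.
f_1 = -6x_1^2 - 5x_1x_2 - 3x_1 - 2x_2 + 6, LT = x_1^2.
f_2 = -4x_1 - 7x_2 - 6, LT = x_1.

S(f_1,f_2): lcm = x_1^2. S = -11/12x_1x_2 - x_1 + 1/3x_2 - 1.
  reduce S modulo (f_1, f_2):
  remainder 77/48x_2^2 + 83/24x_2 + 1/2 ≠ 0; add h_3 = 77/48x_2^2 + 83/24x_2 + 1/2 to the basis.

The other S-polynomials (S(f_1,h_3), S(f_2,h_3)) all reduce to 0 modulo the current basis, so we have a Gröbner basis.
Inter-reduce: drop elements whose leading term is divisible by another's, tail-reduce, and make monic.
Reduced Gröbner basis: {x_1 + 7/4x_2 + 3/2, x_2^2 + 166/77x_2 + 24/77}.

From the last basis element, x_2^2 + 166/77x_2 + 24/77 = 0, so x_2 takes values in {-2, -12/77}. Each choice, substituted upward through the basis, yields the corresponding point(s) of the solution set.
  x_2 = -2: the earlier basis element becomes x_1 - 2 = 0, giving x_1 = 2 — point (2, -2).
  x_2 = -12/77: the earlier basis element becomes x_1 + 27/22 = 0, giving x_1 = -27/22 — point (-27/22, -12/77).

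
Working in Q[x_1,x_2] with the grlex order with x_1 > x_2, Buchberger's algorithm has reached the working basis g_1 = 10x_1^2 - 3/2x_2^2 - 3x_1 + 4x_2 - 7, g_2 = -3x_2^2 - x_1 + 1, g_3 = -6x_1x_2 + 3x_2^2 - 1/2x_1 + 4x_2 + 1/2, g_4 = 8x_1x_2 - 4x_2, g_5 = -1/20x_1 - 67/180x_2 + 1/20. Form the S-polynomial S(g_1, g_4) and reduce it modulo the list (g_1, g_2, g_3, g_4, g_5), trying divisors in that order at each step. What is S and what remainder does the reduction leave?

lcm(LM(g_1), LM(g_4)) = x_1^2x_2.
S = (lcm/LT(g_1))·g_1 − (lcm/LT(g_4))·g_4 = -3/20x_2^3 + 1/5x_1x_2 + 2/5x_2^2 - 7/10x_2.
Reduce S modulo (g_1, g_2, g_3, g_4, g_5) in that order:
  leading term x_2^3: subtract (1/20x_2)·g_2 from -3/20x_2^3 + 1/5x_1x_2 + 2/5x_2^2 - 7/10x_2 → 1/4x_1x_2 + 2/5x_2^2 - 3/4x_2
  leading term x_1x_2: subtract (-1/24)·g_3 from 1/4x_1x_2 + 2/5x_2^2 - 3/4x_2 → 21/40x_2^2 - 1/48x_1 - 7/12x_2 + 1/48
  leading term x_2^2: subtract (-7/40)·g_2 from 21/40x_2^2 - 1/48x_1 - 7/12x_2 + 1/48 → -47/240x_1 - 7/12x_2 + 47/240
  leading term x_1: subtract (47/12)·g_5 from -47/240x_1 - 7/12x_2 + 47/240 → 1889/2160x_2
  leading term x_2: no divisor's leading term divides it; move 1889/2160x_2 to the remainder.
The remainder 1889/2160x_2 is nonzero, so it would be added as the next basis element.

S(g_1, g_4) = -3/20x_2^3 + 1/5x_1x_2 + 2/5x_2^2 - 7/10x_2; remainder on division = 1889/2160x_2.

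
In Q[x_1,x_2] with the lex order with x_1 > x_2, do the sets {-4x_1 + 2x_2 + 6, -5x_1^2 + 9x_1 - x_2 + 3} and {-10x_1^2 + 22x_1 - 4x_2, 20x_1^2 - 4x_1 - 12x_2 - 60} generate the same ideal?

Yes, the ideals are equal.

For a fixed monomial order, each ideal has a unique reduced Gröbner basis; comparing bases decides equality.
Buchberger on the first generating set:
f_1 = -4x_1 + 2x_2 + 6, LT = x_1.
f_2 = -5x_1^2 + 9x_1 - x_2 + 3, LT = x_1^2.

S(f_1,f_2): lcm = x_1^2. S = -1/2x_1x_2 + 3/10x_1 - 1/5x_2 + 3/5.
  leading term x_1x_2: subtract (1/8x_2)·f_1 from -1/2x_1x_2 + 3/10x_1 - 1/5x_2 + 3/5 → 3/10x_1 - 1/4x_2^2 - 19/20x_2 + 3/5
  leading term x_1: subtract (-3/40)·f_1 from 3/10x_1 - 1/4x_2^2 - 19/20x_2 + 3/5 → -1/4x_2^2 - 4/5x_2 + 21/20
  leading term x_2^2: no divisor's leading term divides it; move -1/4x_2^2 to the remainder.
  leading term x_2: no divisor's leading term divides it; move -4/5x_2 to the remainder.
  leading term 1: no divisor's leading term divides it; move 21/20 to the remainder.
  remainder -1/4x_2^2 - 4/5x_2 + 21/20 ≠ 0; add g_3 = -1/4x_2^2 - 4/5x_2 + 21/20 to the basis.

The other S-polynomials (S(f_1,g_3), S(f_2,g_3)) all reduce to 0 modulo the current basis, so we have a Gröbner basis.
Inter-reduce: drop elements whose leading term is divisible by another's, tail-reduce, and make monic.
Reduced Gröbner basis: {x_1 - 1/2x_2 - 3/2, x_2^2 + 16/5x_2 - 21/5}.

Buchberger on the second generating set:
h_1 = -10x_1^2 + 22x_1 - 4x_2, LT = x_1^2.
h_2 = 20x_1^2 - 4x_1 - 12x_2 - 60, LT = x_1^2.

S(h_1,h_2): lcm = x_1^2. S = -2x_1 + x_2 + 3.
  leading term x_1: no divisor's leading term divides it; move -2x_1 to the remainder.
  leading term x_2: no divisor's leading term divides it; move x_2 to the remainder.
  leading term 1: no divisor's leading term divides it; move 3 to the remainder.
  remainder -2x_1 + x_2 + 3 ≠ 0; add k_3 = -2x_1 + x_2 + 3 to the basis.

S(h_1,k_3): lcm = x_1^2. S = 1/2x_1x_2 - 7/10x_1 + 2/5x_2.
  leading term x_1x_2: subtract (-1/4x_2)·k_3 from 1/2x_1x_2 - 7/10x_1 + 2/5x_2 → -7/10x_1 + 1/4x_2^2 + 23/20x_2
  leading term x_1: subtract (7/20)·k_3 from -7/10x_1 + 1/4x_2^2 + 23/20x_2 → 1/4x_2^2 + 4/5x_2 - 21/20
  leading term x_2^2: no divisor's leading term divides it; move 1/4x_2^2 to the remainder.
  leading term x_2: no divisor's leading term divides it; move 4/5x_2 to the remainder.
  leading term 1: no divisor's leading term divides it; move -21/20 to the remainder.
  remainder 1/4x_2^2 + 4/5x_2 - 21/20 ≠ 0; add k_4 = 1/4x_2^2 + 4/5x_2 - 21/20 to the basis.

The other S-polynomials (S(h_2,k_3), S(h_1,k_4), S(h_2,k_4), S(k_3,k_4)) all reduce to 0 modulo the current basis, so we have a Gröbner basis.
Inter-reduce: drop elements whose leading term is divisible by another's, tail-reduce, and make monic.
Reduced Gröbner basis: {x_1 - 1/2x_2 - 3/2, x_2^2 + 16/5x_2 - 21/5}.

The two bases agree; hence the ideals are identical.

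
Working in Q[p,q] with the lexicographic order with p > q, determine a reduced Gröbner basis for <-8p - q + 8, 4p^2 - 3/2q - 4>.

G = {p + 1/8q - 1, q^2 - 40q}

The reduced Gröbner basis is the canonical form of the ideal for this ordering.

f_1 = -8p - q + 8, LT = p.
f_2 = 4p^2 - 3/2q - 4, LT = p^2.

S(f_1,f_2): lcm = p^2. S = 1/8pq - p + 3/8q + 1.
  leading term pq: subtract (-1/64q)·f_1 from 1/8pq - p + 3/8q + 1 → -p - 1/64q^2 + 1/2q + 1
  leading term p: subtract (1/8)·f_1 from -p - 1/64q^2 + 1/2q + 1 → -1/64q^2 + 5/8q
  leading term q^2: no divisor's leading term divides it; move -1/64q^2 to the remainder.
  leading term q: no divisor's leading term divides it; move 5/8q to the remainder.
  remainder -1/64q^2 + 5/8q ≠ 0; add g_3 = -1/64q^2 + 5/8q to the basis.

The other S-polynomials (S(f_1,g_3), S(f_2,g_3)) all reduce to 0 modulo the current basis, so we have a Gröbner basis.
Inter-reduce: drop elements whose leading term is divisible by another's, tail-reduce, and make monic.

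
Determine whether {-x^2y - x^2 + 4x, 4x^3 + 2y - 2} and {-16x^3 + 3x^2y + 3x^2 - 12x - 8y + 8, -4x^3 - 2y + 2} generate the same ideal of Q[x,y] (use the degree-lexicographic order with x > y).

Yes, the ideals are equal.

Equality of ideals is decidable: compute both reduced Gröbner bases (unique for the ordering) and check whether they agree.
Buchberger on the first generating set:
f_1 = -x^2y - x^2 + 4x, LT = x^2y.
f_2 = 4x^3 + 2y - 2, LT = x^3.

S(f_1,f_2): lcm = x^3y. S = x^3 - 4x^2 - 1/2y^2 + 1/2y.
  leading term x^3: subtract (1/4)·f_2 from x^3 - 4x^2 - 1/2y^2 + 1/2y → -4x^2 - 1/2y^2 + 1/2
  leading term x^2: no divisor's leading term divides it; move -4x^2 to the remainder.
  leading term y^2: no divisor's leading term divides it; move -1/2y^2 to the remainder.
  leading term 1: no divisor's leading term divides it; move 1/2 to the remainder.
  remainder -4x^2 - 1/2y^2 + 1/2 ≠ 0; add g_3 = -4x^2 - 1/2y^2 + 1/2 to the basis.

S(f_1,g_3): lcm = x^2y. S = -1/8y^3 + x^2 - 4x + 1/8y.
  leading term y^3: no divisor's leading term divides it; move -1/8y^3 to the remainder.
  leading term x^2: subtract (-1/4)·g_3 from x^2 - 4x + 1/8y → -1/8y^2 - 4x + 1/8y + 1/8
  leading term y^2: no divisor's leading term divides it; move -1/8y^2 to the remainder.
  leading term x: no divisor's leading term divides it; move -4x to the remainder.
  leading term y: no divisor's leading term divides it; move 1/8y to the remainder.
  leading term 1: no divisor's leading term divides it; move 1/8 to the remainder.
  remainder -1/8y^3 - 1/8y^2 - 4x + 1/8y + 1/8 ≠ 0; add g_4 = -1/8y^3 - 1/8y^2 - 4x + 1/8y + 1/8 to the basis.

S(f_2,g_3): lcm = x^3. S = -1/8xy^2 + 1/8x + 1/2y - 1/2.
  leading term xy^2: no divisor's leading term divides it; move -1/8xy^2 to the remainder.
  leading term x: no divisor's leading term divides it; move 1/8x to the remainder.
  leading term y: no divisor's leading term divides it; move 1/2y to the remainder.
  leading term 1: no divisor's leading term divides it; move -1/2 to the remainder.
  remainder -1/8xy^2 + 1/8x + 1/2y - 1/2 ≠ 0; add g_5 = -1/8xy^2 + 1/8x + 1/2y - 1/2 to the basis.

The other S-polynomials (S(f_1,g_4), S(f_2,g_4), S(g_3,g_4), S(f_1,g_5), S(f_2,g_5), S(g_3,g_5), S(g_4,g_5)) all reduce to 0 modulo the current basis, so we have a Gröbner basis.
Inter-reduce: drop elements whose leading term is divisible by another's, tail-reduce, and make monic.
Reduced Gröbner basis: {xy^2 - x - 4y + 4, y^3 + y^2 + 32x - y - 1, x^2 + 1/8y^2 - 1/8}.

Buchberger on the second generating set:
h_1 = -16x^3 + 3x^2y + 3x^2 - 12x - 8y + 8, LT = x^3.
h_2 = -4x^3 - 2y + 2, LT = x^3.

S(h_1,h_2): lcm = x^3. S = -3/16x^2y - 3/16x^2 + 3/4x.
  leading term x^2y: no divisor's leading term divides it; move -3/16x^2y to the remainder.
  leading term x^2: no divisor's leading term divides it; move -3/16x^2 to the remainder.
  leading term x: no divisor's leading term divides it; move 3/4x to the remainder.
  remainder -3/16x^2y - 3/16x^2 + 3/4x ≠ 0; add k_3 = -3/16x^2y - 3/16x^2 + 3/4x to the basis.

S(h_1,k_3): lcm = x^3y. S = -3/16x^2y^2 - x^3 - 3/16x^2y + 4x^2 + 3/4xy + 1/2y^2 - 1/2y.
  leading term x^2y^2: subtract (y)·k_3 from -3/16x^2y^2 - x^3 - 3/16x^2y + 4x^2 + 3/4xy + 1/2y^2 - 1/2y → -x^3 + 4x^2 + 1/2y^2 - 1/2y
  leading term x^3: subtract (1/16)·h_1 from -x^3 + 4x^2 + 1/2y^2 - 1/2y → -3/16x^2y + 61/16x^2 + 1/2y^2 + 3/4x - 1/2
  leading term x^2y: subtract (1)·k_3 from -3/16x^2y + 61/16x^2 + 1/2y^2 + 3/4x - 1/2 → 4x^2 + 1/2y^2 - 1/2
  leading term x^2: no divisor's leading term divides it; move 4x^2 to the remainder.
  leading term y^2: no divisor's leading term divides it; move 1/2y^2 to the remainder.
  leading term 1: no divisor's leading term divides it; move -1/2 to the remainder.
  remainder 4x^2 + 1/2y^2 - 1/2 ≠ 0; add k_4 = 4x^2 + 1/2y^2 - 1/2 to the basis.

S(h_1,k_4): lcm = x^3. S = -3/16x^2y - 1/8xy^2 - 3/16x^2 + 7/8x + 1/2y - 1/2.
  leading term x^2y: subtract (1)·k_3 from -3/16x^2y - 1/8xy^2 - 3/16x^2 + 7/8x + 1/2y - 1/2 → -1/8xy^2 + 1/8x + 1/2y - 1/2
  leading term xy^2: no divisor's leading term divides it; move -1/8xy^2 to the remainder.
  leading term x: no divisor's leading term divides it; move 1/8x to the remainder.
  leading term y: no divisor's leading term divides it; move 1/2y to the remainder.
  leading term 1: no divisor's leading term divides it; move -1/2 to the remainder.
  remainder -1/8xy^2 + 1/8x + 1/2y - 1/2 ≠ 0; add k_5 = -1/8xy^2 + 1/8x + 1/2y - 1/2 to the basis.

S(k_3,k_4): lcm = x^2y. S = -1/8y^3 + x^2 - 4x + 1/8y.
  leading term y^3: no divisor's leading term divides it; move -1/8y^3 to the remainder.
  leading term x^2: subtract (1/4)·k_4 from x^2 - 4x + 1/8y → -1/8y^2 - 4x + 1/8y + 1/8
  leading term y^2: no divisor's leading term divides it; move -1/8y^2 to the remainder.
  leading term x: no divisor's leading term divides it; move -4x to the remainder.
  leading term y: no divisor's leading term divides it; move 1/8y to the remainder.
  leading term 1: no divisor's leading term divides it; move 1/8 to the remainder.
  remainder -1/8y^3 - 1/8y^2 - 4x + 1/8y + 1/8 ≠ 0; add k_6 = -1/8y^3 - 1/8y^2 - 4x + 1/8y + 1/8 to the basis.

The other S-polynomials (S(h_2,k_3), S(h_2,k_4), S(h_1,k_5), S(h_2,k_5), S(k_3,k_5), S(k_4,k_5), S(h_1,k_6), S(h_2,k_6), S(k_3,k_6), S(k_4,k_6), S(k_5,k_6)) all reduce to 0 modulo the current basis, so we have a Gröbner basis.
Inter-reduce: drop elements whose leading term is divisible by another's, tail-reduce, and make monic.
Reduced Gröbner basis: {xy^2 - x - 4y + 4, y^3 + y^2 + 32x - y - 1, x^2 + 1/8y^2 - 1/8}.

Same reduced basis, so the two generating sets span the same ideal.
The same test decides containment: I ⊆ J iff every generator of I reduces to 0 modulo a Gröbner basis of J.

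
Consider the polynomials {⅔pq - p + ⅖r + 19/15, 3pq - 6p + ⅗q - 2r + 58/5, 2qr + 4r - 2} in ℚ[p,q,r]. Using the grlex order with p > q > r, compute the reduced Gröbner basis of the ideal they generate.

G = {q² + 25/3q + 71/3r - 49/3, qr + 2r - 1, r² + 3/71q - 87/71r + 19/71, p - ⅖q + 38/15r - 59/15}

Buchberger's algorithm terminates because the ascending chain of leading-term ideals stabilizes.

f_1 = ⅔pq - p + ⅖r + 19/15, LT = pq.
f_2 = 3pq - 6p + ⅗q - 2r + 58/5, LT = pq.
f_3 = 2qr + 4r - 2, LT = qr.

S(f_1,f_2): lcm = pq. S = ½p - ⅕q + 19/15r - 59/30.
  leading term p: no divisor's leading term divides it; move ½p to the remainder.
  leading term q: no divisor's leading term divides it; move -⅕q to the remainder.
  leading term r: no divisor's leading term divides it; move 19/15r to the remainder.
  leading term 1: no divisor's leading term divides it; move -59/30 to the remainder.
  remainder ½p - ⅕q + 19/15r - 59/30 ≠ 0; add g_4 = ½p - ⅕q + 19/15r - 59/30 to the basis.

S(f_1,f_3): lcm = pqr. S = -7/2pr + ⅗r² + p + 19/10r.
  leading term pr: subtract (-7r)·g_4 from -7/2pr + ⅗r² + p + 19/10r → -7/5qr + 142/15r² + p - 178/15r
  leading term qr: subtract (-7/10)·f_3 from -7/5qr + 142/15r² + p - 178/15r → 142/15r² + p - 136/15r - 7/5
  leading term r²: no divisor's leading term divides it; move 142/15r² to the remainder.
  leading term p: subtract (2)·g_4 from p - 136/15r - 7/5 → ⅖q - 58/5r + 38/15
  leading term q: no divisor's leading term divides it; move ⅖q to the remainder.
  leading term r: no divisor's leading term divides it; move -58/5r to the remainder.
  leading term 1: no divisor's leading term divides it; move 38/15 to the remainder.
  remainder 142/15r² + ⅖q - 58/5r + 38/15 ≠ 0; add g_5 = 142/15r² + ⅖q - 58/5r + 38/15 to the basis.

S(f_1,g_4): lcm = pq. S = ⅖q² - 38/15qr - 3/2p + 59/15q + ⅗r + 19/10.
  leading term q²: no divisor's leading term divides it; move ⅖q² to the remainder.
  leading term qr: subtract (-19/15)·f_3 from -38/15qr - 3/2p + 59/15q + ⅗r + 19/10 → -3/2p + 59/15q + 17/3r - 19/30
  leading term p: subtract (-3)·g_4 from -3/2p + 59/15q + 17/3r - 19/30 → 10/3q + 142/15r - 98/15
  leading term q: no divisor's leading term divides it; move 10/3q to the remainder.
  leading term r: no divisor's leading term divides it; move 142/15r to the remainder.
  leading term 1: no divisor's leading term divides it; move -98/15 to the remainder.
  remainder ⅖q² + 10/3q + 142/15r - 98/15 ≠ 0; add g_6 = ⅖q² + 10/3q + 142/15r - 98/15 to the basis.

The other S-polynomials (S(f_2,f_3), S(f_2,g_4), S(f_3,g_4), S(f_1,g_5), S(f_2,g_5), S(f_3,g_5), S(g_4,g_5), S(f_1,g_6), S(f_2,g_6), S(f_3,g_6), S(g_4,g_6), S(g_5,g_6)) all reduce to 0 modulo the current basis, so we have a Gröbner basis.
Inter-reduce: drop elements whose leading term is divisible by another's, tail-reduce, and make monic.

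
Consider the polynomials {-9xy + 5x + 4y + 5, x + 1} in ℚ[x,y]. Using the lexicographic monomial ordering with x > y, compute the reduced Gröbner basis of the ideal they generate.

G = {x + 1, y}

f_1 = -9xy + 5x + 4y + 5, LT = xy.
f_2 = x + 1, LT = x.

S(f_1,f_2): lcm = xy. S = -5/9x - 13/9y - 5/9.
  reduce S modulo (f_1, f_2):
  remainder -13/9y ≠ 0; add g_3 = -13/9y to the basis.

The other S-polynomials (S(f_1,g_3), S(f_2,g_3)) all reduce to 0 modulo the current basis, so we have a Gröbner basis.
Inter-reduce: drop elements whose leading term is divisible by another's, tail-reduce, and make monic.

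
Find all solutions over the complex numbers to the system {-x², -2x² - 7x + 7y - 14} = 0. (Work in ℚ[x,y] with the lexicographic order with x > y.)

Compute a lex Gröbner basis by Buchberger's algorithm.
f_1 = -x², LT = x².
f_2 = -2x² - 7x + 7y - 14, LT = x².

S(f_1,f_2): lcm = x². S = -7/2x + 7/2y - 7.
  leading term x: no divisor's leading term divides it; move -7/2x to the remainder.
  leading term y: no divisor's leading term divides it; move 7/2y to the remainder.
  leading term 1: no divisor's leading term divides it; move -7 to the remainder.
  remainder -7/2x + 7/2y - 7 ≠ 0; add h_3 = -7/2x + 7/2y - 7 to the basis.

S(f_1,h_3): lcm = x². S = xy - 2x.
  leading term xy: subtract (-2/7y)·h_3 from xy - 2x → -2x + y² - 2y
  leading term x: subtract (4/7)·h_3 from -2x + y² - 2y → y² - 4y + 4
  leading term y²: no divisor's leading term divides it; move y² to the remainder.
  leading term y: no divisor's leading term divides it; move -4y to the remainder.
  leading term 1: no divisor's leading term divides it; move 4 to the remainder.
  remainder y² - 4y + 4 ≠ 0; add h_4 = y² - 4y + 4 to the basis.

The other S-polynomials (S(f_2,h_3), S(f_1,h_4), S(f_2,h_4), S(h_3,h_4)) all reduce to 0 modulo the current basis, so we have a Gröbner basis.
Inter-reduce: drop elements whose leading term is divisible by another's, tail-reduce, and make monic.
Reduced Gröbner basis: {x - y + 2, y² - 4y + 4}.

A lex Gröbner basis eliminates variables successively. Here y² - 4y + 4 depends only on y, with roots {2}; lifting each root through the earlier basis elements recovers the full solutions.
  y = 2: the earlier basis element becomes x = 0, giving x = 0 — point (0, 2).

{(0, 2)}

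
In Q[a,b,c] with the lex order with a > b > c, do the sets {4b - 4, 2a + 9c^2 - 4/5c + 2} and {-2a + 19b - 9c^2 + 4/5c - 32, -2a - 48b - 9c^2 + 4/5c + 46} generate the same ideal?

No, the ideals differ.

Two ideals are equal iff their reduced Gröbner bases coincide (the reduced basis is unique for a fixed ordering).
Buchberger on the first generating set:
f_1 = 4b - 4, LT = b.
f_2 = 2a + 9c^2 - 4/5c + 2, LT = a.

The S-polynomials (S(f_1,f_2)) all reduce to 0 modulo the current basis, so we have a Gröbner basis.
Inter-reduce: drop elements whose leading term is divisible by another's, tail-reduce, and make monic.
Reduced Gröbner basis: {a + 9/2c^2 - 2/5c + 1, b - 1}.

Buchberger on the second generating set:
h_1 = -2a + 19b - 9c^2 + 4/5c - 32, LT = a.
h_2 = -2a - 48b - 9c^2 + 4/5c + 46, LT = a.

S(h_1,h_2): lcm = a. S = -67/2b + 39.
  leading term b: no divisor's leading term divides it; move -67/2b to the remainder.
  leading term 1: no divisor's leading term divides it; move 39 to the remainder.
  remainder -67/2b + 39 ≠ 0; add k_3 = -67/2b + 39 to the basis.

The other S-polynomials (S(h_1,k_3), S(h_2,k_3)) all reduce to 0 modulo the current basis, so we have a Gröbner basis.
Inter-reduce: drop elements whose leading term is divisible by another's, tail-reduce, and make monic.
Reduced Gröbner basis: {a + 9/2c^2 - 2/5c + 331/67, b - 78/67}.

These differ, so the ideals are not equal.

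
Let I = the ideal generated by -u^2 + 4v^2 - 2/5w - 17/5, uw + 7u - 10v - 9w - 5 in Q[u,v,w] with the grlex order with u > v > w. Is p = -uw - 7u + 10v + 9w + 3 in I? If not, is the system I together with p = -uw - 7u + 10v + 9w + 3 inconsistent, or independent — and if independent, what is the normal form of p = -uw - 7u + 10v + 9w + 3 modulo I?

Adjoining -uw - 7u + 10v + 9w + 3 makes the ideal the whole ring: the system is inconsistent.

First compute the reduced Gröbner basis of I by Buchberger's algorithm.
f_1 = -u^2 + 4v^2 - 2/5w - 17/5, LT = u^2.
f_2 = uw + 7u - 10v - 9w - 5, LT = uw.

S(f_1,f_2): lcm = u^2w. S = -4v^2w - 7u^2 + 10uv + 9uw + 2/5w^2 + 5u + 17/5w.
  leading term v^2w: no divisor's leading term divides it; move -4v^2w to the remainder.
  leading term u^2: subtract (7)·f_1 from -7u^2 + 10uv + 9uw + 2/5w^2 + 5u + 17/5w → 10uv + 9uw - 28v^2 + 2/5w^2 + 5u + 31/5w + 119/5
  leading term uv: no divisor's leading term divides it; move 10uv to the remainder.
  leading term uw: subtract (9)·f_2 from 9uw - 28v^2 + 2/5w^2 + 5u + 31/5w + 119/5 → -28v^2 + 2/5w^2 - 58u + 90v + 436/5w + 344/5
  leading term v^2: no divisor's leading term divides it; move -28v^2 to the remainder.
  leading term w^2: no divisor's leading term divides it; move 2/5w^2 to the remainder.
  leading term u: no divisor's leading term divides it; move -58u to the remainder.
  leading term v: no divisor's leading term divides it; move 90v to the remainder.
  leading term w: no divisor's leading term divides it; move 436/5w to the remainder.
  leading term 1: no divisor's leading term divides it; move 344/5 to the remainder.
  remainder -4v^2w + 10uv - 28v^2 + 2/5w^2 - 58u + 90v + 436/5w + 344/5 ≠ 0; add h_3 = -4v^2w + 10uv - 28v^2 + 2/5w^2 - 58u + 90v + 436/5w + 344/5 to the basis.

The other S-polynomials (S(f_1,h_3), S(f_2,h_3)) all reduce to 0 modulo the current basis, so we have a Gröbner basis.
Inter-reduce: drop elements whose leading term is divisible by another's, tail-reduce, and make monic.
Reduced Gröbner basis: {v^2w - 5/2uv + 7v^2 - 1/10w^2 + 29/2u - 45/2v - 109/5w - 86/5, u^2 - 4v^2 + 2/5w + 17/5, uw + 7u - 10v - 9w - 5}.
Label its elements g_1 = v^2w - 5/2uv + 7v^2 - 1/10w^2 + 29/2u - 45/2v - 109/5w - 86/5, g_2 = u^2 - 4v^2 + 2/5w + 17/5, g_3 = uw + 7u - 10v - 9w - 5.

Reduce p = -uw - 7u + 10v + 9w + 3 modulo G:
  leading term uw: subtract (-1)·g_3 from -uw - 7u + 10v + 9w + 3 → -2
  leading term 1: no divisor's leading term divides it; move -2 to the remainder.
  normal form = -2.
The normal form is nonzero, so p ∉ I. Since p minus its normal form lies in I, I + (p) = I + (r) where r = -2; decide whether this ideal is the whole ring.
Here r = -2 is a nonzero constant, hence a unit: 1 ∈ I + (p), the Gröbner basis of I + (p) is {1}, and the enlarged system has no common solution — adjoining p is inconsistent.

Ideal membership is decidable via reduction modulo a Gröbner basis.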